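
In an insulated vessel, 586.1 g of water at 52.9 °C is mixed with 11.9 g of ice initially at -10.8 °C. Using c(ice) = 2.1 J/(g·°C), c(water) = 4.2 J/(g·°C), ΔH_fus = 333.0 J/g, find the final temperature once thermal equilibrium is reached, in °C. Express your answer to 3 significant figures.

T_f = 50.2 °C

Heat to bring ice to 0 °C and melt it: q₁ = 11.9×2.1×10.8 + 11.9×333.0 = 4232.6 J
Heat the water can supply cooling to 0 °C: 586.1×4.2×52.9 = 130220 J > q₁, so all ice melts.
Energy balance: 586.1×4.2×(52.9 − T) = 4232.6 + 11.9×4.2×(T − 0)
2461.62(52.9 − T) = 4232.6 + 49.98 T
130220 − 4232.6 = 2511.60 T
T = 125987.4 / 2511.60 = 50.16 °C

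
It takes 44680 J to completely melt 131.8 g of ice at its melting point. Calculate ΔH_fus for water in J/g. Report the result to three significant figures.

ΔH_fus = q / m = 44680 / 131.8 = 339 J/g

ΔH_fus = 339 J/g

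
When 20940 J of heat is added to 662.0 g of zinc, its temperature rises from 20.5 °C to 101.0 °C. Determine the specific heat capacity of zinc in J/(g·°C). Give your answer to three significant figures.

c = 0.393 J/(g·°C)

c = q / (m ΔT) = 20940 / (662.0 × 80.5)
c = 20940 / 53291 = 0.393 J/(g·°C)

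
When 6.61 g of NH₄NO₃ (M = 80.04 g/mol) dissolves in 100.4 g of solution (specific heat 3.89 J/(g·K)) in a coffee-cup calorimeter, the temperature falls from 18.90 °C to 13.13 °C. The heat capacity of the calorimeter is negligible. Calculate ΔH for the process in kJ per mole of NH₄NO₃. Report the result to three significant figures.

|ΔT| = |13.13 − 18.90| = 5.77 °C
|q_surr| = (100.4 × 3.89) × 5.77 = 390.556 × 5.77 = 2254 J
n(NH₄NO₃) = 6.61 / 80.04 = 0.08258 mol
Temperature fell, so q_rxn = +|q_surr| = 2.254 kJ
ΔH = q_rxn / n = 27.29 kJ/mol

ΔH = 27.3 kJ/mol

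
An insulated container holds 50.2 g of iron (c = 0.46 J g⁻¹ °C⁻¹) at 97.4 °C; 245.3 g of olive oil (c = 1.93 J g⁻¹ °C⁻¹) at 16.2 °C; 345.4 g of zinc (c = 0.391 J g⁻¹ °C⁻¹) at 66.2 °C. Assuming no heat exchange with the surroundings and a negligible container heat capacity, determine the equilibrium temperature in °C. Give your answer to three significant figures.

T_f = 29.9 °C

Σ mᵢcᵢ(T − Tᵢ) = 0  ⇒  T = Σ mᵢcᵢTᵢ / Σ mᵢcᵢ
Σ mᵢcᵢ = 50.2×0.46 + 245.3×1.93 + 345.4×0.391 = 631.5724
Σ mᵢcᵢTᵢ = 23.092×97.4 + 473.429×16.2 + 135.0514×66.2 = 18859
T = 18859 / 631.5724 = 29.86 °C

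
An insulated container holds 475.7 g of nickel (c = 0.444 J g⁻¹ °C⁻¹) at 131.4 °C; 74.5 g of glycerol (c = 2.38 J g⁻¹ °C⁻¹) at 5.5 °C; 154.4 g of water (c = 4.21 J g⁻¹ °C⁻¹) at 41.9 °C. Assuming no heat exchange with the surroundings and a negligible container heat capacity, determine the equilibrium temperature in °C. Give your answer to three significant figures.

Σ mᵢcᵢ(T − Tᵢ) = 0  ⇒  T = Σ mᵢcᵢTᵢ / Σ mᵢcᵢ
Σ mᵢcᵢ = 475.7×0.444 + 74.5×2.38 + 154.4×4.21 = 1038.5448
Σ mᵢcᵢTᵢ = 211.2108×131.4 + 177.31×5.5 + 650.024×41.9 = 55964
T = 55964 / 1038.5448 = 53.89 °C

T_f = 53.9 °C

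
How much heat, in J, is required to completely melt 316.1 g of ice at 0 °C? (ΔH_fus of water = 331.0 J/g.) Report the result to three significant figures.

q = 105000 J

q = m × ΔH_fus = 316.1 × 331.0 = 104600 J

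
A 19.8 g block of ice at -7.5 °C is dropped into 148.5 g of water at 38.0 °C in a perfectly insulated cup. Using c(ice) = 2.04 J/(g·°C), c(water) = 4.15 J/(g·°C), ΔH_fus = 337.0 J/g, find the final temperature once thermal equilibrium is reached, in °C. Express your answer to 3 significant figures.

T_f = 23.5 °C

Heat to bring ice to 0 °C and melt it: q₁ = 19.8×2.04×7.5 + 19.8×337.0 = 6975.5 J
Heat the water can supply cooling to 0 °C: 148.5×4.15×38.0 = 23418.5 J > q₁, so all ice melts.
Energy balance: 148.5×4.15×(38.0 − T) = 6975.5 + 19.8×4.15×(T − 0)
616.275(38.0 − T) = 6975.5 + 82.17 T
23418.5 − 6975.5 = 698.445 T
T = 16443.0 / 698.445 = 23.54 °C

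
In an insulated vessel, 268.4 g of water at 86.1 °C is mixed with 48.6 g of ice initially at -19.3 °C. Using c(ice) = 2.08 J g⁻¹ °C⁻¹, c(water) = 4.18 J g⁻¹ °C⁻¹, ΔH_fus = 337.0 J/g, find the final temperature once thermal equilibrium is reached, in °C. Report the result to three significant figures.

T_f = 59.1 °C

Heat to bring ice to 0 °C and melt it: q₁ = 48.6×2.08×19.3 + 48.6×337.0 = 18329 J
Heat the water can supply cooling to 0 °C: 268.4×4.18×86.1 = 96596.6 J > q₁, so all ice melts.
Energy balance: 268.4×4.18×(86.1 − T) = 18329 + 48.6×4.18×(T − 0)
1121.912(86.1 − T) = 18329 + 203.148 T
96596.6 − 18329 = 1325.060 T
T = 78267.6 / 1325.060 = 59.07 °C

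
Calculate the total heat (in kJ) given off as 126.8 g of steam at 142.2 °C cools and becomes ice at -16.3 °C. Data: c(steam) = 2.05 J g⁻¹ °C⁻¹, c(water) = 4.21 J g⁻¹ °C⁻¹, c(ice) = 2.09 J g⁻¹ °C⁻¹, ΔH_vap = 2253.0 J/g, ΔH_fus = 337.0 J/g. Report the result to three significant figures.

q1 (cool steam 142.2→100 °C): 126.8 × 2.05 × 42.2 = 10969 J
q2 (condense at 100 °C): 126.8 × 2253.0 = 285680 J
q3 (cool water 100→0 °C): 126.8 × 4.21 × 100.0 = 53383 J
q4 (freeze at 0 °C): 126.8 × 337.0 = 42732 J
q5 (cool ice 0→-16.3 °C): 126.8 × 2.09 × 16.3 = 4320 J
Total: 10969 + 285680 + 53383 + 42732 + 4320 = 397084 J = 397 kJ

q = 397 kJ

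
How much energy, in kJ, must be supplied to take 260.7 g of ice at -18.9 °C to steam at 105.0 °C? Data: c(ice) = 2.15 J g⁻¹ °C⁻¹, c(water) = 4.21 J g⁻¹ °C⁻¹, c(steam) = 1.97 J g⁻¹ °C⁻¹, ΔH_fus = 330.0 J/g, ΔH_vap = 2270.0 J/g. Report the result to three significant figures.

q = 801 kJ

q1 (heat ice -18.9→0.0 °C): 260.7 × 2.15 × 18.9 = 10594 J
q2 (melt at 0 °C): 260.7 × 330.0 = 86031 J
q3 (heat water 0.0→100.0 °C): 260.7 × 4.21 × 100.0 = 109755 J
q4 (vaporize at 100 °C): 260.7 × 2270.0 = 591789 J
q5 (heat steam 100.0→105.0 °C): 260.7 × 1.97 × 5.0 = 2568 J
Total: 10594 + 86031 + 109755 + 591789 + 2568 = 800737 J = 801 kJ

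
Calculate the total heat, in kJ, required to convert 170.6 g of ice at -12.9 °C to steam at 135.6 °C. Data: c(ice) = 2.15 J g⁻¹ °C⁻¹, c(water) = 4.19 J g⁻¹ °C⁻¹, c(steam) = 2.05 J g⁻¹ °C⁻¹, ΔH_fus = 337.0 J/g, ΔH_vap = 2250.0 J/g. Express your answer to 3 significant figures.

q = 530 kJ

q1 (heat ice -12.9→0.0 °C): 170.6 × 2.15 × 12.9 = 4732 J
q2 (melt at 0 °C): 170.6 × 337.0 = 57492 J
q3 (heat water 0.0→100.0 °C): 170.6 × 4.19 × 100.0 = 71481 J
q4 (vaporize at 100 °C): 170.6 × 2250.0 = 383850 J
q5 (heat steam 100.0→135.6 °C): 170.6 × 2.05 × 35.6 = 12450 J
Total: 4732 + 57492 + 71481 + 383850 + 12450 = 530005 J = 530 kJ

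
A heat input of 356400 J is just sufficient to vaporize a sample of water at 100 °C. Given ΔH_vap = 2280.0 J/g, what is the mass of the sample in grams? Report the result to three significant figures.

m = q / ΔH_vap = 356400 J / 2280.0 J/g = 156 g

m = 156 g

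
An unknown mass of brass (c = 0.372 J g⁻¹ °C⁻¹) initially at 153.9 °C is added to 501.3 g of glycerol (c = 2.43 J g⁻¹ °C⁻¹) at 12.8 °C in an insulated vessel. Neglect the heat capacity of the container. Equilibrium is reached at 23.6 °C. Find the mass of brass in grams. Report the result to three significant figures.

q_gained = (501.3 × 2.43) × (23.6 − 12.8) = 13160 J
q_lost = m × 0.372 × (153.9 − 23.6) = 48.4716 m
m = 13160 / 48.4716 = 271 g

m = 271 g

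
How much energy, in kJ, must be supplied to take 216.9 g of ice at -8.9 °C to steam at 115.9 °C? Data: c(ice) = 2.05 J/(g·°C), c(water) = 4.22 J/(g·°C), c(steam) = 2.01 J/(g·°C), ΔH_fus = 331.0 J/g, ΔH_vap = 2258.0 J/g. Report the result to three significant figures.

q1 (heat ice -8.9→0.0 °C): 216.9 × 2.05 × 8.9 = 3957 J
q2 (melt at 0 °C): 216.9 × 331.0 = 71794 J
q3 (heat water 0.0→100.0 °C): 216.9 × 4.22 × 100.0 = 91532 J
q4 (vaporize at 100 °C): 216.9 × 2258.0 = 489760 J
q5 (heat steam 100.0→115.9 °C): 216.9 × 2.01 × 15.9 = 6932 J
Total: 3957 + 71794 + 91532 + 489760 + 6932 = 663975 J = 664 kJ

q = 664 kJ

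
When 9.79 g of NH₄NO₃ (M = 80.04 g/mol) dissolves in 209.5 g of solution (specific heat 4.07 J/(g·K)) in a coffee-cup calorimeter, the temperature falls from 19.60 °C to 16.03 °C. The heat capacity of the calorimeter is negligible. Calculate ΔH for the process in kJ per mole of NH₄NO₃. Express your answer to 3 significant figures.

|ΔT| = |16.03 − 19.60| = 3.57 °C
|q_surr| = (209.5 × 4.07) × 3.57 = 852.665 × 3.57 = 3044 J
n(NH₄NO₃) = 9.79 / 80.04 = 0.1223 mol
Temperature fell, so q_rxn = +|q_surr| = 3.044 kJ
ΔH = q_rxn / n = 24.89 kJ/mol

ΔH = 24.9 kJ/mol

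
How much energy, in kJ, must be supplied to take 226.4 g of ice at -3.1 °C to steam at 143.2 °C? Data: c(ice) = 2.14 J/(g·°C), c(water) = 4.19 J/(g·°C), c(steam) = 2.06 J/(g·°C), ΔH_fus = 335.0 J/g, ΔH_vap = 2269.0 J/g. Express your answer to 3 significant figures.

q1 (heat ice -3.1→0.0 °C): 226.4 × 2.14 × 3.1 = 1502 J
q2 (melt at 0 °C): 226.4 × 335.0 = 75844 J
q3 (heat water 0.0→100.0 °C): 226.4 × 4.19 × 100.0 = 94862 J
q4 (vaporize at 100 °C): 226.4 × 2269.0 = 513702 J
q5 (heat steam 100.0→143.2 °C): 226.4 × 2.06 × 43.2 = 20148 J
Total: 1502 + 75844 + 94862 + 513702 + 20148 = 706058 J = 706 kJ

q = 706 kJ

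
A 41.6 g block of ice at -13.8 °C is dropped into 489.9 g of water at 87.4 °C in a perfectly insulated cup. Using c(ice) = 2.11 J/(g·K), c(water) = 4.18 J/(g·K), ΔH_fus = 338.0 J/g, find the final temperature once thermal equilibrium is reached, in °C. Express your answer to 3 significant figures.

Heat to bring ice to 0 °C and melt it: q₁ = 41.6×2.11×13.8 + 41.6×338.0 = 15272 J
Heat the water can supply cooling to 0 °C: 489.9×4.18×87.4 = 178976 J > q₁, so all ice melts.
Energy balance: 489.9×4.18×(87.4 − T) = 15272 + 41.6×4.18×(T − 0)
2047.782(87.4 − T) = 15272 + 173.888 T
178976 − 15272 = 2221.670 T
T = 163704 / 2221.670 = 73.69 °C

T_f = 73.7 °C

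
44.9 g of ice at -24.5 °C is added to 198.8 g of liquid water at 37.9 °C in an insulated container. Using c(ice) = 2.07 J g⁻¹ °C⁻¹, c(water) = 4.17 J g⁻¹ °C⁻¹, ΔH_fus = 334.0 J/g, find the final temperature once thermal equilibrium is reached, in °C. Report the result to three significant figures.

T_f = 13.9 °C

Heat to bring ice to 0 °C and melt it: q₁ = 44.9×2.07×24.5 + 44.9×334.0 = 17274 J
Heat the water can supply cooling to 0 °C: 198.8×4.17×37.9 = 31418.9 J > q₁, so all ice melts.
Energy balance: 198.8×4.17×(37.9 − T) = 17274 + 44.9×4.17×(T − 0)
828.996(37.9 − T) = 17274 + 187.233 T
31418.9 − 17274 = 1016.229 T
T = 14144.9 / 1016.229 = 13.92 °C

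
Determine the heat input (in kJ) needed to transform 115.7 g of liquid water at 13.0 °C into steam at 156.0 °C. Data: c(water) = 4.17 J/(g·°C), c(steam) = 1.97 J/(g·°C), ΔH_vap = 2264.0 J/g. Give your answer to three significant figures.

q = 317 kJ

q1 (heat water 13.0→100.0 °C): 115.7 × 4.17 × 87.0 = 41975 J
q2 (vaporize at 100 °C): 115.7 × 2264.0 = 261945 J
q3 (heat steam 100.0→156.0 °C): 115.7 × 1.97 × 56.0 = 12764 J
Total: 41975 + 261945 + 12764 = 316684 J = 317 kJ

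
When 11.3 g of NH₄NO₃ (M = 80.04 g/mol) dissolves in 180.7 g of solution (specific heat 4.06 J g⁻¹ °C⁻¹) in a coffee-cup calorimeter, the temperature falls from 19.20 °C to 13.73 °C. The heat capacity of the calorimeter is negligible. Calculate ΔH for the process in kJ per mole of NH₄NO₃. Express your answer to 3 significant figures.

ΔH = 28.4 kJ/mol

|ΔT| = |13.73 − 19.20| = 5.47 °C
|q_surr| = (180.7 × 4.06) × 5.47 = 733.642 × 5.47 = 4013 J
n(NH₄NO₃) = 11.3 / 80.04 = 0.1412 mol
Temperature fell, so q_rxn = +|q_surr| = 4.013 kJ
ΔH = q_rxn / n = 28.42 kJ/mol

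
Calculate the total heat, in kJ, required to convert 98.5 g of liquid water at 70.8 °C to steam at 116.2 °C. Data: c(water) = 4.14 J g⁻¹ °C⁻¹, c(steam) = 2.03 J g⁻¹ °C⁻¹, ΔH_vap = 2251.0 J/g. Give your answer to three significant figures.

q1 (heat water 70.8→100.0 °C): 98.5 × 4.14 × 29.2 = 11907 J
q2 (vaporize at 100 °C): 98.5 × 2251.0 = 221724 J
q3 (heat steam 100.0→116.2 °C): 98.5 × 2.03 × 16.2 = 3239 J
Total: 11907 + 221724 + 3239 = 236870 J = 237 kJ

q = 237 kJ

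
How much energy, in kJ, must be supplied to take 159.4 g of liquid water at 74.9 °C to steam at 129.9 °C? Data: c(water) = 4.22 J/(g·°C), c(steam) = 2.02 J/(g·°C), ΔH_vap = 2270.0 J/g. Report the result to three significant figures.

q1 (heat water 74.9→100.0 °C): 159.4 × 4.22 × 25.1 = 16884 J
q2 (vaporize at 100 °C): 159.4 × 2270.0 = 361838 J
q3 (heat steam 100.0→129.9 °C): 159.4 × 2.02 × 29.9 = 9627 J
Total: 16884 + 361838 + 9627 = 388349 J = 388 kJ

q = 388 kJ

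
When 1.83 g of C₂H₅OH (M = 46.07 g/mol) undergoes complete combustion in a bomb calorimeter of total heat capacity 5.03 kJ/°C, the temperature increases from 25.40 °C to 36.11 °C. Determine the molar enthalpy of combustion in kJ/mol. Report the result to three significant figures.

ΔT = 36.11 − 25.40 = 10.71 °C
q_cal = C_cal × ΔT = 5.03 × 10.71 = 53.8713 kJ
n = 1.83 / 46.07 = 0.03972 mol
q_rxn = −q_cal = -53.8713 kJ
ΔH = -53.8713 / 0.03972 = -1356 kJ/mol

ΔH = -1360 kJ/mol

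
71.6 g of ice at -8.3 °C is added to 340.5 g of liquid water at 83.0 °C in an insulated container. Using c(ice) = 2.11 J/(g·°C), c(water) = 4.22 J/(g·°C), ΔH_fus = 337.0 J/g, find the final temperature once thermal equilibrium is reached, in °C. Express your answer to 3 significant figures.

T_f = 54.0 °C

Heat to bring ice to 0 °C and melt it: q₁ = 71.6×2.11×8.3 + 71.6×337.0 = 25383 J
Heat the water can supply cooling to 0 °C: 340.5×4.22×83.0 = 119264 J > q₁, so all ice melts.
Energy balance: 340.5×4.22×(83.0 − T) = 25383 + 71.6×4.22×(T − 0)
1436.91(83.0 − T) = 25383 + 302.152 T
119264 − 25383 = 1739.062 T
T = 93881 / 1739.062 = 53.98 °C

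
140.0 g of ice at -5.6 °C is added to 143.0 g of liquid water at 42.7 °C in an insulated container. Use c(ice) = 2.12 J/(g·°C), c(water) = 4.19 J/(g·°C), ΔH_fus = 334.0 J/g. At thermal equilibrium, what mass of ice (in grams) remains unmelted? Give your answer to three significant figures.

m_ice remaining = 68.4 g

Heat to warm all ice to 0 °C: 140.0×2.12×5.6 = 1662.1 J
Heat released by water cooling to 0 °C: 143.0×4.19×42.7 = 25585 J
25585 J < 1662.1 + 140.0×334.0 = 48422.1 J, so not all ice melts; final T = 0 °C.
Heat left for melting: 25585 − 1662.1 = 23922.9 J
Mass melted = 23922.9 / 334.0 = 71.63 g
Ice remaining = 140.0 − 71.63 = 68.37 g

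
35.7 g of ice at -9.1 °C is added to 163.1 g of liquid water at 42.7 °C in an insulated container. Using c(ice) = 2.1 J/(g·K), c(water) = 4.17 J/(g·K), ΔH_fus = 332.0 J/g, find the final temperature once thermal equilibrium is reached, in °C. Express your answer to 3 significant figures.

T_f = 19.9 °C

Heat to bring ice to 0 °C and melt it: q₁ = 35.7×2.1×9.1 + 35.7×332.0 = 12535 J
Heat the water can supply cooling to 0 °C: 163.1×4.17×42.7 = 29041.4 J > q₁, so all ice melts.
Energy balance: 163.1×4.17×(42.7 − T) = 12535 + 35.7×4.17×(T − 0)
680.127(42.7 − T) = 12535 + 148.869 T
29041.4 − 12535 = 828.996 T
T = 16506.4 / 828.996 = 19.91 °C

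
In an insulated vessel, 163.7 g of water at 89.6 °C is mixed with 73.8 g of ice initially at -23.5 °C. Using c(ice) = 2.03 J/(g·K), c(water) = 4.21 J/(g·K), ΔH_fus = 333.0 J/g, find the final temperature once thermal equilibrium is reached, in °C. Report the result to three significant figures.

T_f = 33.7 °C

Heat to bring ice to 0 °C and melt it: q₁ = 73.8×2.03×23.5 + 73.8×333.0 = 28096 J
Heat the water can supply cooling to 0 °C: 163.7×4.21×89.6 = 61750.3 J > q₁, so all ice melts.
Energy balance: 163.7×4.21×(89.6 − T) = 28096 + 73.8×4.21×(T − 0)
689.177(89.6 − T) = 28096 + 310.698 T
61750.3 − 28096 = 999.875 T
T = 33654.3 / 999.875 = 33.66 °C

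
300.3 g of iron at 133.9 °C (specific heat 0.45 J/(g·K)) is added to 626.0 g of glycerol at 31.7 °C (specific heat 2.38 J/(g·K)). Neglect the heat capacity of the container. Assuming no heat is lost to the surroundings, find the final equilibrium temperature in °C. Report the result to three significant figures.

Heat lost by iron = heat gained by glycerol.
(300.3)(0.45)(133.9 − T) = (626.0)(2.38)(T − 31.7)
135.135 (133.9 − T) = 1489.88 (T − 31.7)
18095 − 135.135 T = 1489.88 T − 47229
65324 = 1625.015 T
T = 40.20 °C

T_f = 40.2 °C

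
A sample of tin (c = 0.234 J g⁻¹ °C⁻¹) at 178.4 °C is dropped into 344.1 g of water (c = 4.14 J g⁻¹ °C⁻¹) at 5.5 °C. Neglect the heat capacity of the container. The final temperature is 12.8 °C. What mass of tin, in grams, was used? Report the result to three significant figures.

m = 268 g

q_gained = (344.1 × 4.14) × (12.8 − 5.5) = 10400 J
q_lost = m × 0.234 × (178.4 − 12.8) = 38.7504 m
m = 10400 / 38.7504 = 268 g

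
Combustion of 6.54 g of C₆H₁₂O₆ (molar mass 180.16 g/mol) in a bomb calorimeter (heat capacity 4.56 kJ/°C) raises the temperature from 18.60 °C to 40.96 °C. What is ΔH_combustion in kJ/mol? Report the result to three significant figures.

ΔH = -2810 kJ/mol

ΔT = 40.96 − 18.60 = 22.36 °C
q_cal = C_cal × ΔT = 4.56 × 22.36 = 101.9616 kJ
n = 6.54 / 180.16 = 0.03630 mol
q_rxn = −q_cal = -101.9616 kJ
ΔH = -101.9616 / 0.03630 = -2809 kJ/mol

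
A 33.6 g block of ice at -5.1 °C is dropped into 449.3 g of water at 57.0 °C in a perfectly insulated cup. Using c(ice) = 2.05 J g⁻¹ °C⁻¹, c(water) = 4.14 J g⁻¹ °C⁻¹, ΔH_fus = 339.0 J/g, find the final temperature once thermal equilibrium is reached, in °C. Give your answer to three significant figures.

T_f = 47.2 °C

Heat to bring ice to 0 °C and melt it: q₁ = 33.6×2.05×5.1 + 33.6×339.0 = 11742 J
Heat the water can supply cooling to 0 °C: 449.3×4.14×57.0 = 106026 J > q₁, so all ice melts.
Energy balance: 449.3×4.14×(57.0 − T) = 11742 + 33.6×4.14×(T − 0)
1860.102(57.0 − T) = 11742 + 139.104 T
106026 − 11742 = 1999.206 T
T = 94284 / 1999.206 = 47.16 °C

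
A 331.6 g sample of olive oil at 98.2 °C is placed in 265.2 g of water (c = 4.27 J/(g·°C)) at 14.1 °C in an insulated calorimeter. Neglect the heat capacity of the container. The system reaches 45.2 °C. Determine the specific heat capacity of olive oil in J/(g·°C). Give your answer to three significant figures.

c = 2.00 J/(g·°C)

q_gained = (265.2 × 4.27) × (45.2 − 14.1) = 35220 J
q_lost = 331.6 × c × (98.2 − 45.2) = 17574.8 c
Set equal: c = 35220 / 17574.8 = 2.00 J/(g·°C)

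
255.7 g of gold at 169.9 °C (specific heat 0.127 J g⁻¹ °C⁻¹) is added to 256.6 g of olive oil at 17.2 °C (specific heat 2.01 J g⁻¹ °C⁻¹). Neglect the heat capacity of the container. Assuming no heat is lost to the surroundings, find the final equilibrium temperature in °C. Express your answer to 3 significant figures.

T_f = 26.2 °C

Heat lost by gold = heat gained by olive oil.
(255.7)(0.127)(169.9 − T) = (256.6)(2.01)(T − 17.2)
32.4739 (169.9 − T) = 515.766 (T − 17.2)
5517.3 − 32.4739 T = 515.766 T − 8871.2
14388.5 = 548.2399 T
T = 26.24 °C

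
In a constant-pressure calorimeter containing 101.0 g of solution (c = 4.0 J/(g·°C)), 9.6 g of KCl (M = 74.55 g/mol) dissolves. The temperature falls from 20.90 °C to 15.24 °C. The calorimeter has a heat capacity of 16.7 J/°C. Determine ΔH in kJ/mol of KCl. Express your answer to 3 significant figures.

ΔH = 18.5 kJ/mol

|ΔT| = |15.24 − 20.90| = 5.66 °C
|q_surr| = (101.0 × 4.0 + 16.7) × 5.66 = 420.7 × 5.66 = 2381 J
n(KCl) = 9.6 / 74.55 = 0.1288 mol
Temperature fell, so q_rxn = +|q_surr| = 2.381 kJ
ΔH = q_rxn / n = 18.49 kJ/mol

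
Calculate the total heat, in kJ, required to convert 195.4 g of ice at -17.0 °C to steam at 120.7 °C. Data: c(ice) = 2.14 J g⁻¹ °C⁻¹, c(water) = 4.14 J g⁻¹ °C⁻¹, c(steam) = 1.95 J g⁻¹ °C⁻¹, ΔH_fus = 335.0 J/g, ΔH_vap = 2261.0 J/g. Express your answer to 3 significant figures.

q1 (heat ice -17.0→0.0 °C): 195.4 × 2.14 × 17.0 = 7109 J
q2 (melt at 0 °C): 195.4 × 335.0 = 65459 J
q3 (heat water 0.0→100.0 °C): 195.4 × 4.14 × 100.0 = 80896 J
q4 (vaporize at 100 °C): 195.4 × 2261.0 = 441799 J
q5 (heat steam 100.0→120.7 °C): 195.4 × 1.95 × 20.7 = 7887 J
Total: 7109 + 65459 + 80896 + 441799 + 7887 = 603150 J = 603 kJ

q = 603 kJ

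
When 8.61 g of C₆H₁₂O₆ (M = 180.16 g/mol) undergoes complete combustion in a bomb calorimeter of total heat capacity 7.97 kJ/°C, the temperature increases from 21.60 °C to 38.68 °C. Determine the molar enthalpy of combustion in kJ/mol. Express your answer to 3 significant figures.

ΔH = -2850 kJ/mol

ΔT = 38.68 − 21.60 = 17.08 °C
q_cal = C_cal × ΔT = 7.97 × 17.08 = 136.1276 kJ
n = 8.61 / 180.16 = 0.04779 mol
q_rxn = −q_cal = -136.1276 kJ
ΔH = -136.1276 / 0.04779 = -2848 kJ/mol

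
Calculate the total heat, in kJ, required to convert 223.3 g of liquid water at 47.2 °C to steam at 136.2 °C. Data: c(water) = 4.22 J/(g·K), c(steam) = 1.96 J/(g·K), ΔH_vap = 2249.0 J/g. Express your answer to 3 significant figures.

q1 (heat water 47.2→100.0 °C): 223.3 × 4.22 × 52.8 = 49755 J
q2 (vaporize at 100 °C): 223.3 × 2249.0 = 502202 J
q3 (heat steam 100.0→136.2 °C): 223.3 × 1.96 × 36.2 = 15844 J
Total: 49755 + 502202 + 15844 = 567801 J = 568 kJ

q = 568 kJ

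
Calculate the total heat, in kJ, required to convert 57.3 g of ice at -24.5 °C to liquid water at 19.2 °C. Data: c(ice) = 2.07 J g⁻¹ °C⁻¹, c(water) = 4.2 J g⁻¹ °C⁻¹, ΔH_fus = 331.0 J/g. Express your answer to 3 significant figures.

q1 (heat ice -24.5→0.0 °C): 57.3 × 2.07 × 24.5 = 2906 J
q2 (melt at 0 °C): 57.3 × 331.0 = 18966 J
q3 (heat water 0.0→19.2 °C): 57.3 × 4.2 × 19.2 = 4621 J
Total: 2906 + 18966 + 4621 = 26493 J = 26.5 kJ

q = 26.5 kJ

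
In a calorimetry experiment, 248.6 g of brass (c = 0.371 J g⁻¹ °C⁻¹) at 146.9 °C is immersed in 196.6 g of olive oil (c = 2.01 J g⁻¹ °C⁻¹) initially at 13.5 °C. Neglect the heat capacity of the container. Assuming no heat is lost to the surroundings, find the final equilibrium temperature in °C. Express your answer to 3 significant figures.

Heat lost by brass = heat gained by olive oil.
(248.6)(0.371)(146.9 − T) = (196.6)(2.01)(T − 13.5)
92.2306 (146.9 − T) = 395.166 (T − 13.5)
13549 − 92.2306 T = 395.166 T − 5334.7
18883.7 = 487.3966 T
T = 38.74 °C

T_f = 38.7 °C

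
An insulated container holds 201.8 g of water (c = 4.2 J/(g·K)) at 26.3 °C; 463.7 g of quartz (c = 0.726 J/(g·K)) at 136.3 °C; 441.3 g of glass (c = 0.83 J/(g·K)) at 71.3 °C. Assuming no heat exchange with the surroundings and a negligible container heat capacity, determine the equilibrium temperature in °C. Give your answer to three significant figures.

Σ mᵢcᵢ(T − Tᵢ) = 0  ⇒  T = Σ mᵢcᵢTᵢ / Σ mᵢcᵢ
Σ mᵢcᵢ = 201.8×4.2 + 463.7×0.726 + 441.3×0.83 = 1550.4852
Σ mᵢcᵢTᵢ = 847.56×26.3 + 336.6462×136.3 + 366.279×71.3 = 94291
T = 94291 / 1550.4852 = 60.81 °C

T_f = 60.8 °C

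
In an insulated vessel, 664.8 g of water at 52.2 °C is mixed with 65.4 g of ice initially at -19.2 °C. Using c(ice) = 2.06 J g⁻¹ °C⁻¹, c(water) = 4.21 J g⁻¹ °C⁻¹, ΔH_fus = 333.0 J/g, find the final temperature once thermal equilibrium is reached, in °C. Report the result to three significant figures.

Heat to bring ice to 0 °C and melt it: q₁ = 65.4×2.06×19.2 + 65.4×333.0 = 24365 J
Heat the water can supply cooling to 0 °C: 664.8×4.21×52.2 = 146098 J > q₁, so all ice melts.
Energy balance: 664.8×4.21×(52.2 − T) = 24365 + 65.4×4.21×(T − 0)
2798.808(52.2 − T) = 24365 + 275.334 T
146098 − 24365 = 3074.142 T
T = 121733 / 3074.142 = 39.60 °C

T_f = 39.6 °C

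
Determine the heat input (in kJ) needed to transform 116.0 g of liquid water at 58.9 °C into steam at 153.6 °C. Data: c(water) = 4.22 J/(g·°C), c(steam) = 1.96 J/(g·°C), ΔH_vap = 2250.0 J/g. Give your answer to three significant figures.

q1 (heat water 58.9→100.0 °C): 116.0 × 4.22 × 41.1 = 20119 J
q2 (vaporize at 100 °C): 116.0 × 2250.0 = 261000 J
q3 (heat steam 100.0→153.6 °C): 116.0 × 1.96 × 53.6 = 12186 J
Total: 20119 + 261000 + 12186 = 293305 J = 293 kJ

q = 293 kJ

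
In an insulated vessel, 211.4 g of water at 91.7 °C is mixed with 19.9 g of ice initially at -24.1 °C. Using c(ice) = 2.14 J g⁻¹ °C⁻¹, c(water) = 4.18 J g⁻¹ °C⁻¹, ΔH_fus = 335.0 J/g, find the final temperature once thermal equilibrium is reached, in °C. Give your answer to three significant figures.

T_f = 75.9 °C

Heat to bring ice to 0 °C and melt it: q₁ = 19.9×2.14×24.1 + 19.9×335.0 = 7692.8 J
Heat the water can supply cooling to 0 °C: 211.4×4.18×91.7 = 81030.9 J > q₁, so all ice melts.
Energy balance: 211.4×4.18×(91.7 − T) = 7692.8 + 19.9×4.18×(T − 0)
883.652(91.7 − T) = 7692.8 + 83.182 T
81030.9 − 7692.8 = 966.834 T
T = 73338.1 / 966.834 = 75.85 °C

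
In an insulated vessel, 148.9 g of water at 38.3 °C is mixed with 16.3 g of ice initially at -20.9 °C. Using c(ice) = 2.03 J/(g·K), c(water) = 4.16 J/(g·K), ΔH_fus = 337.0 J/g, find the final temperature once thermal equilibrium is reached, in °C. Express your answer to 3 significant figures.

T_f = 25.5 °C

Heat to bring ice to 0 °C and melt it: q₁ = 16.3×2.03×20.9 + 16.3×337.0 = 6184.7 J
Heat the water can supply cooling to 0 °C: 148.9×4.16×38.3 = 23723.9 J > q₁, so all ice melts.
Energy balance: 148.9×4.16×(38.3 − T) = 6184.7 + 16.3×4.16×(T − 0)
619.424(38.3 − T) = 6184.7 + 67.808 T
23723.9 − 6184.7 = 687.232 T
T = 17539.2 / 687.232 = 25.52 °C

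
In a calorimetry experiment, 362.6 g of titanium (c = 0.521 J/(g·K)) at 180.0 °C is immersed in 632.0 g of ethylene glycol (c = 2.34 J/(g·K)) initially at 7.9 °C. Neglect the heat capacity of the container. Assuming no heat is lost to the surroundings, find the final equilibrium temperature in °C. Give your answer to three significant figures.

Heat lost by titanium = heat gained by ethylene glycol.
(362.6)(0.521)(180.0 − T) = (632.0)(2.34)(T − 7.9)
188.9146 (180.0 − T) = 1478.88 (T − 7.9)
34005 − 188.9146 T = 1478.88 T − 11683
45688 = 1667.7946 T
T = 27.39 °C

T_f = 27.4 °C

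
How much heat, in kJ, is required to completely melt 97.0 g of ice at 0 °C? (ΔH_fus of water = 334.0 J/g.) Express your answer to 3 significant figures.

q = 32.4 kJ

q = m × ΔH_fus = 97.0 × 334.0 = 32400 J = 32.4 kJ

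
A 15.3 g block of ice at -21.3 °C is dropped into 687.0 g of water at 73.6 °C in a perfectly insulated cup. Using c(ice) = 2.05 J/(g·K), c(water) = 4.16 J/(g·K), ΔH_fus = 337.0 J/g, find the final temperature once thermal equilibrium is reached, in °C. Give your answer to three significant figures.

Heat to bring ice to 0 °C and melt it: q₁ = 15.3×2.05×21.3 + 15.3×337.0 = 5824.2 J
Heat the water can supply cooling to 0 °C: 687.0×4.16×73.6 = 210343 J > q₁, so all ice melts.
Energy balance: 687.0×4.16×(73.6 − T) = 5824.2 + 15.3×4.16×(T − 0)
2857.92(73.6 − T) = 5824.2 + 63.648 T
210343 − 5824.2 = 2921.568 T
T = 204518.8 / 2921.568 = 70.00 °C

T_f = 70.0 °C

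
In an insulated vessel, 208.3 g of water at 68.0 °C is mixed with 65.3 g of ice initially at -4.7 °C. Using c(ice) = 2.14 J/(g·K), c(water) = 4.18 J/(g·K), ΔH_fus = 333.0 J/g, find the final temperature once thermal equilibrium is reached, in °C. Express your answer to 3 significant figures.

T_f = 32.2 °C

Heat to bring ice to 0 °C and melt it: q₁ = 65.3×2.14×4.7 + 65.3×333.0 = 22402 J
Heat the water can supply cooling to 0 °C: 208.3×4.18×68.0 = 59207.2 J > q₁, so all ice melts.
Energy balance: 208.3×4.18×(68.0 − T) = 22402 + 65.3×4.18×(T − 0)
870.694(68.0 − T) = 22402 + 272.954 T
59207.2 − 22402 = 1143.648 T
T = 36805.2 / 1143.648 = 32.18 °C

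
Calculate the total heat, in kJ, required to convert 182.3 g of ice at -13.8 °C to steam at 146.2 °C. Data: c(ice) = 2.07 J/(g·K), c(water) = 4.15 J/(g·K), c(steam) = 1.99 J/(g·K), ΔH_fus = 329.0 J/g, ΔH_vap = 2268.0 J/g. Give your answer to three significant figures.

q1 (heat ice -13.8→0.0 °C): 182.3 × 2.07 × 13.8 = 5208 J
q2 (melt at 0 °C): 182.3 × 329.0 = 59977 J
q3 (heat water 0.0→100.0 °C): 182.3 × 4.15 × 100.0 = 75655 J
q4 (vaporize at 100 °C): 182.3 × 2268.0 = 413456 J
q5 (heat steam 100.0→146.2 °C): 182.3 × 1.99 × 46.2 = 16760 J
Total: 5208 + 59977 + 75655 + 413456 + 16760 = 571056 J = 571 kJ

q = 571 kJ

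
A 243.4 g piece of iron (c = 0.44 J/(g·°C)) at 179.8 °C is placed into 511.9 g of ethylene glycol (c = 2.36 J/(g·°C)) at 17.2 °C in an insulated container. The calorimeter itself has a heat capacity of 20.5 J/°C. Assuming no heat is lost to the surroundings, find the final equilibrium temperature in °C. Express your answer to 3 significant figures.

T_f = 30.2 °C

Heat lost by iron = heat gained by ethylene glycol + calorimeter.
(243.4)(0.44)(179.8 − T) = [(511.9)(2.36) + 20.5](T − 17.2)
107.096 (179.8 − T) = 1228.584 (T − 17.2)
19256 − 107.096 T = 1228.584 T − 21132
40388 = 1335.680 T
T = 30.24 °C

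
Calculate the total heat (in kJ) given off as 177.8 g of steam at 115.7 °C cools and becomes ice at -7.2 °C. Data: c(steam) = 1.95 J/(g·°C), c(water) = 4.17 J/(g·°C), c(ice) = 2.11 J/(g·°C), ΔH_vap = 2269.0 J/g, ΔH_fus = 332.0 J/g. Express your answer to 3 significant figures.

q = 545 kJ

q1 (cool steam 115.7→100 °C): 177.8 × 1.95 × 15.7 = 5443 J
q2 (condense at 100 °C): 177.8 × 2269.0 = 403428 J
q3 (cool water 100→0 °C): 177.8 × 4.17 × 100.0 = 74143 J
q4 (freeze at 0 °C): 177.8 × 332.0 = 59030 J
q5 (cool ice 0→-7.2 °C): 177.8 × 2.11 × 7.2 = 2701 J
Total: 5443 + 403428 + 74143 + 59030 + 2701 = 544745 J = 545 kJ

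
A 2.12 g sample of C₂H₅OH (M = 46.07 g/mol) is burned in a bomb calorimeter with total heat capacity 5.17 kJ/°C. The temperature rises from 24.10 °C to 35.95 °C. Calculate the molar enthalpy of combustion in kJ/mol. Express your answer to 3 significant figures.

ΔT = 35.95 − 24.10 = 11.85 °C
q_cal = C_cal × ΔT = 5.17 × 11.85 = 61.2645 kJ
n = 2.12 / 46.07 = 0.04602 mol
q_rxn = −q_cal = -61.2645 kJ
ΔH = -61.2645 / 0.04602 = -1331 kJ/mol

ΔH = -1330 kJ/mol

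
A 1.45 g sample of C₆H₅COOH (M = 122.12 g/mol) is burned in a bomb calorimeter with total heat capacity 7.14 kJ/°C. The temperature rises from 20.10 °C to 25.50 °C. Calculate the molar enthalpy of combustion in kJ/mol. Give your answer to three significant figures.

ΔH = -3250 kJ/mol

ΔT = 25.50 − 20.10 = 5.40 °C
q_cal = C_cal × ΔT = 7.14 × 5.40 = 38.556 kJ
n = 1.45 / 122.12 = 0.01187 mol
q_rxn = −q_cal = -38.556 kJ
ΔH = -38.556 / 0.01187 = -3248 kJ/mol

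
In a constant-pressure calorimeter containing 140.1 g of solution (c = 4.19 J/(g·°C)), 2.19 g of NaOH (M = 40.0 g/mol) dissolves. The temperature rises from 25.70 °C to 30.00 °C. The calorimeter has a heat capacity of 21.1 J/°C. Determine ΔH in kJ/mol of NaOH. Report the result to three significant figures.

ΔH = -47.8 kJ/mol

|ΔT| = |30.00 − 25.70| = 4.30 °C
|q_surr| = (140.1 × 4.19 + 21.1) × 4.30 = 608.119 × 4.30 = 2615 J
n(NaOH) = 2.19 / 40.0 = 0.05475 mol
Temperature rose, so q_rxn = −|q_surr| = -2.615 kJ
ΔH = q_rxn / n = -47.76 kJ/mol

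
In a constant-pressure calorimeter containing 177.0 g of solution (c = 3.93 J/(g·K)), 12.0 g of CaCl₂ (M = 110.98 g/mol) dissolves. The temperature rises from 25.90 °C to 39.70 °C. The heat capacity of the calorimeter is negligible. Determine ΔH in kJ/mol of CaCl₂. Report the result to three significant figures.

ΔH = -88.8 kJ/mol

|ΔT| = |39.70 − 25.90| = 13.80 °C
|q_surr| = (177.0 × 3.93) × 13.80 = 695.61 × 13.80 = 9599 J
n(CaCl₂) = 12.0 / 110.98 = 0.1081 mol
Temperature rose, so q_rxn = −|q_surr| = -9.599 kJ
ΔH = q_rxn / n = -88.80 kJ/mol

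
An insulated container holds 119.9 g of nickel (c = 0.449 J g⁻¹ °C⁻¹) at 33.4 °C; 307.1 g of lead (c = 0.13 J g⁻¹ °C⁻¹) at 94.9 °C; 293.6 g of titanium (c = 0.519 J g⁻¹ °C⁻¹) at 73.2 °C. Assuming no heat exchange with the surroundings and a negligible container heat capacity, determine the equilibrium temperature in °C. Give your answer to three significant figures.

Σ mᵢcᵢ(T − Tᵢ) = 0  ⇒  T = Σ mᵢcᵢTᵢ / Σ mᵢcᵢ
Σ mᵢcᵢ = 119.9×0.449 + 307.1×0.13 + 293.6×0.519 = 246.1365
Σ mᵢcᵢTᵢ = 53.8351×33.4 + 39.923×94.9 + 152.3784×73.2 = 16741
T = 16741 / 246.1365 = 68.02 °C

T_f = 68.0 °C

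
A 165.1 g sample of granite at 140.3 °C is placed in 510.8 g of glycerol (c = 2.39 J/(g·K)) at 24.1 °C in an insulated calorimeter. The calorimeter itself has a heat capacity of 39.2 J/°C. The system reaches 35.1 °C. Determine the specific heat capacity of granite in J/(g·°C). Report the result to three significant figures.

c = 0.798 J/(g·°C)

q_gained = (510.8 × 2.39 + 39.2) × (35.1 − 24.1) = 13860 J
q_lost = 165.1 × c × (140.3 − 35.1) = 17368.52 c
Set equal: c = 13860 / 17368.52 = 0.798 J/(g·°C)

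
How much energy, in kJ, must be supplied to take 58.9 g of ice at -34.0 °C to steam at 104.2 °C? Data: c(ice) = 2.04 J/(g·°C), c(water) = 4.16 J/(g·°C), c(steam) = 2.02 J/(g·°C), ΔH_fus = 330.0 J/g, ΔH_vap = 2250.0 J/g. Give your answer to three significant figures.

q1 (heat ice -34.0→0.0 °C): 58.9 × 2.04 × 34.0 = 4085 J
q2 (melt at 0 °C): 58.9 × 330.0 = 19437 J
q3 (heat water 0.0→100.0 °C): 58.9 × 4.16 × 100.0 = 24502 J
q4 (vaporize at 100 °C): 58.9 × 2250.0 = 132525 J
q5 (heat steam 100.0→104.2 °C): 58.9 × 2.02 × 4.2 = 500 J
Total: 4085 + 19437 + 24502 + 132525 + 500 = 181049 J = 181 kJ

q = 181 kJ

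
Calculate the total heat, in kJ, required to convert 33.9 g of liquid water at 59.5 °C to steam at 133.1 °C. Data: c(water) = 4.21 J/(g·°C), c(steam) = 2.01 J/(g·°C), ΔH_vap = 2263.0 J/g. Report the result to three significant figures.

q1 (heat water 59.5→100.0 °C): 33.9 × 4.21 × 40.5 = 5780 J
q2 (vaporize at 100 °C): 33.9 × 2263.0 = 76716 J
q3 (heat steam 100.0→133.1 °C): 33.9 × 2.01 × 33.1 = 2255 J
Total: 5780 + 76716 + 2255 = 84751 J = 84.8 kJ

q = 84.8 kJ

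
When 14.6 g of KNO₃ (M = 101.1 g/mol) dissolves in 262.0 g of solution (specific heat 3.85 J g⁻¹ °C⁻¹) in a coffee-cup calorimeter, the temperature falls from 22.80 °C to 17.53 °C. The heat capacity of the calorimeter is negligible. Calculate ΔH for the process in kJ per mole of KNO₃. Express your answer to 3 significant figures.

|ΔT| = |17.53 − 22.80| = 5.27 °C
|q_surr| = (262.0 × 3.85) × 5.27 = 1008.7 × 5.27 = 5316 J
n(KNO₃) = 14.6 / 101.1 = 0.1444 mol
Temperature fell, so q_rxn = +|q_surr| = 5.316 kJ
ΔH = q_rxn / n = 36.81 kJ/mol

ΔH = 36.8 kJ/mol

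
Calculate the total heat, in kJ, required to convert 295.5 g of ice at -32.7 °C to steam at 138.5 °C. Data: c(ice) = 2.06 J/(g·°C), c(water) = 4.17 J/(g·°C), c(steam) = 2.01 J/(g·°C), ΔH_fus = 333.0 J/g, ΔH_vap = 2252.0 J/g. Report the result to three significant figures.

q = 930 kJ

q1 (heat ice -32.7→0.0 °C): 295.5 × 2.06 × 32.7 = 19905 J
q2 (melt at 0 °C): 295.5 × 333.0 = 98402 J
q3 (heat water 0.0→100.0 °C): 295.5 × 4.17 × 100.0 = 123224 J
q4 (vaporize at 100 °C): 295.5 × 2252.0 = 665466 J
q5 (heat steam 100.0→138.5 °C): 295.5 × 2.01 × 38.5 = 22867 J
Total: 19905 + 98402 + 123224 + 665466 + 22867 = 929864 J = 930 kJ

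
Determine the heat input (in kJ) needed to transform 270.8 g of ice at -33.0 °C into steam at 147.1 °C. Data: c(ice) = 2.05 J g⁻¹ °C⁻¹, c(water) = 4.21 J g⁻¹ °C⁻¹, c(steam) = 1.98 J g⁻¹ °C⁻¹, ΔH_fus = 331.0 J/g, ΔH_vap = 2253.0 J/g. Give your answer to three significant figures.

q = 857 kJ

q1 (heat ice -33.0→0.0 °C): 270.8 × 2.05 × 33.0 = 18320 J
q2 (melt at 0 °C): 270.8 × 331.0 = 89635 J
q3 (heat water 0.0→100.0 °C): 270.8 × 4.21 × 100.0 = 114007 J
q4 (vaporize at 100 °C): 270.8 × 2253.0 = 610112 J
q5 (heat steam 100.0→147.1 °C): 270.8 × 1.98 × 47.1 = 25254 J
Total: 18320 + 89635 + 114007 + 610112 + 25254 = 857328 J = 857 kJ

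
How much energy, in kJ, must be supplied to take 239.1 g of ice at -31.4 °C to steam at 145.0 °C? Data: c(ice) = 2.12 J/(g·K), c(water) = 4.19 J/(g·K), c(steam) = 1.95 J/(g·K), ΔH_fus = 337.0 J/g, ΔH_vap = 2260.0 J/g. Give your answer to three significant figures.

q = 758 kJ

q1 (heat ice -31.4→0.0 °C): 239.1 × 2.12 × 31.4 = 15916 J
q2 (melt at 0 °C): 239.1 × 337.0 = 80577 J
q3 (heat water 0.0→100.0 °C): 239.1 × 4.19 × 100.0 = 100183 J
q4 (vaporize at 100 °C): 239.1 × 2260.0 = 540366 J
q5 (heat steam 100.0→145.0 °C): 239.1 × 1.95 × 45.0 = 20981 J
Total: 15916 + 80577 + 100183 + 540366 + 20981 = 758023 J = 758 kJ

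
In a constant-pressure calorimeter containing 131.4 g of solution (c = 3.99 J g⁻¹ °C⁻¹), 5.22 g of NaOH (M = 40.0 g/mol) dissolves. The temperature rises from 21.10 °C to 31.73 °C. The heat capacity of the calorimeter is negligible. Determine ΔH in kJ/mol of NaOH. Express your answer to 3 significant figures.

|ΔT| = |31.73 − 21.10| = 10.63 °C
|q_surr| = (131.4 × 3.99) × 10.63 = 524.286 × 10.63 = 5573 J
n(NaOH) = 5.22 / 40.0 = 0.1305 mol
Temperature rose, so q_rxn = −|q_surr| = -5.573 kJ
ΔH = q_rxn / n = -42.70 kJ/mol

ΔH = -42.7 kJ/mol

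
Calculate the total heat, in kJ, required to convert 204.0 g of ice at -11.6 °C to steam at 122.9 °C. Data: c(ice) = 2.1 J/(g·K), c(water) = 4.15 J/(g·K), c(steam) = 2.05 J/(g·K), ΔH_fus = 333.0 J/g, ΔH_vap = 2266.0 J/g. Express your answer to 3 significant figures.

q = 629 kJ

q1 (heat ice -11.6→0.0 °C): 204.0 × 2.1 × 11.6 = 4969 J
q2 (melt at 0 °C): 204.0 × 333.0 = 67932 J
q3 (heat water 0.0→100.0 °C): 204.0 × 4.15 × 100.0 = 84660 J
q4 (vaporize at 100 °C): 204.0 × 2266.0 = 462264 J
q5 (heat steam 100.0→122.9 °C): 204.0 × 2.05 × 22.9 = 9577 J
Total: 4969 + 67932 + 84660 + 462264 + 9577 = 629402 J = 629 kJ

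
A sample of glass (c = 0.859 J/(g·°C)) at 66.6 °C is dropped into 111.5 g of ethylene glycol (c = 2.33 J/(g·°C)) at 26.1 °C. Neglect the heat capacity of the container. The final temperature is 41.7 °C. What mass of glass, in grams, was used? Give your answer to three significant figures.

q_gained = (111.5 × 2.33) × (41.7 − 26.1) = 4053 J
q_lost = m × 0.859 × (66.6 − 41.7) = 21.3891 m
m = 4053 / 21.3891 = 189 g

m = 189 g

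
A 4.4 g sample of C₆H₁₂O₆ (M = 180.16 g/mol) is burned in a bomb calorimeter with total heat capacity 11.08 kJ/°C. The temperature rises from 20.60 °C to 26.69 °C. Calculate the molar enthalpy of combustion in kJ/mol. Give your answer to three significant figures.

ΔT = 26.69 − 20.60 = 6.09 °C
q_cal = C_cal × ΔT = 11.08 × 6.09 = 67.4772 kJ
n = 4.4 / 180.16 = 0.02442 mol
q_rxn = −q_cal = -67.4772 kJ
ΔH = -67.4772 / 0.02442 = -2763 kJ/mol

ΔH = -2760 kJ/mol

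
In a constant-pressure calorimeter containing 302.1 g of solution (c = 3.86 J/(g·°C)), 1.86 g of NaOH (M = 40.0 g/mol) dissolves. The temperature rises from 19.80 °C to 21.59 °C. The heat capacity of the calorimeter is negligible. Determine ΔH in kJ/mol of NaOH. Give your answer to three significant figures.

ΔH = -44.9 kJ/mol

|ΔT| = |21.59 − 19.80| = 1.79 °C
|q_surr| = (302.1 × 3.86) × 1.79 = 1166.106 × 1.79 = 2087 J
n(NaOH) = 1.86 / 40.0 = 0.04650 mol
Temperature rose, so q_rxn = −|q_surr| = -2.087 kJ
ΔH = q_rxn / n = -44.88 kJ/mol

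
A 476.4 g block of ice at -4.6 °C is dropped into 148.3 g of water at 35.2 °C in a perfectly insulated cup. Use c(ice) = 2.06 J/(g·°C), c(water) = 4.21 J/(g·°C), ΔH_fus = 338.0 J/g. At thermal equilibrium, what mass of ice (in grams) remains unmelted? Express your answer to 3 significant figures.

m_ice remaining = 425 g

Heat to warm all ice to 0 °C: 476.4×2.06×4.6 = 4514.4 J
Heat released by water cooling to 0 °C: 148.3×4.21×35.2 = 21977 J
21977 J < 4514.4 + 476.4×338.0 = 165537.6 J, so not all ice melts; final T = 0 °C.
Heat left for melting: 21977 − 4514.4 = 17462.6 J
Mass melted = 17462.6 / 338.0 = 51.66 g
Ice remaining = 476.4 − 51.66 = 424.74 g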